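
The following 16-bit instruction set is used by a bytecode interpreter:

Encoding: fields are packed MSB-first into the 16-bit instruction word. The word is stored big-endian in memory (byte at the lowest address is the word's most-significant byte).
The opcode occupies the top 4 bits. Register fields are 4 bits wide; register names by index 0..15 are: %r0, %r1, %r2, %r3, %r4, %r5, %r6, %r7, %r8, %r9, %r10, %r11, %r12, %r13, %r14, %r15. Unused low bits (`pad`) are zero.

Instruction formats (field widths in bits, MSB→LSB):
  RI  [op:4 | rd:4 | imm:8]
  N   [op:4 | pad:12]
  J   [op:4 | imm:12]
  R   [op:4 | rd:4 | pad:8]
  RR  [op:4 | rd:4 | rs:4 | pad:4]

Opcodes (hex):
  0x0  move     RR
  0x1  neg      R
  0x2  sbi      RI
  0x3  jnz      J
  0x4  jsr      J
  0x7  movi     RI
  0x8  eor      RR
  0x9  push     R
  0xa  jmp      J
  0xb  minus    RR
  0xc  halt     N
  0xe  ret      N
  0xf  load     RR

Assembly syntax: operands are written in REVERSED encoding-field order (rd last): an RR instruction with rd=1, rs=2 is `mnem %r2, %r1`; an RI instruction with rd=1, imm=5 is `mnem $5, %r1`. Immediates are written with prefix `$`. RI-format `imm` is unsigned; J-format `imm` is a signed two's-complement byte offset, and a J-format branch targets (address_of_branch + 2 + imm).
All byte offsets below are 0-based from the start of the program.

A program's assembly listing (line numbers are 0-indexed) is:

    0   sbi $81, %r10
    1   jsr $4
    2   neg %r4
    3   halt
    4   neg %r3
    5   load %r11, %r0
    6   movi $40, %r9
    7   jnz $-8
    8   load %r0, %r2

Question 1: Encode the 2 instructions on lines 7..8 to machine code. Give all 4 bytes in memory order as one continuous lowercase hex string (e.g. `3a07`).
3ff8f200

L7: jnz op=0x3:4|imm=-8:12 ⇒ 0x3ff8 ⇒ big 3f f8
L8: load op=0xf:4|rd=2:4|rs=0:4|pad=0:4 ⇒ 0xf200 ⇒ big f2 00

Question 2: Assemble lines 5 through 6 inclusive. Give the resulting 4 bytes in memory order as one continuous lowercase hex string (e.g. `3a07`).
line 5 (load): pack op=0xf:4|rd=0:4|rs=11:4|pad=0:4 = 0xf0b0; big→ f0 b0
line 6 (movi): pack op=0x7:4|rd=9:4|imm=40:8 = 0x7928; big→ 79 28

f0b07928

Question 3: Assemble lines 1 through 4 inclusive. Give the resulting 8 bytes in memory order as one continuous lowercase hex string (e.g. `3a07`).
L1: jsr op=0x4:4|imm=4:12 ⇒ 0x4004 ⇒ big 40 04
L2: neg op=0x1:4|rd=4:4|pad=0:8 ⇒ 0x1400 ⇒ big 14 00
L3: halt op=0xc:4|pad=0:12 ⇒ 0xc000 ⇒ big c0 00
L4: neg op=0x1:4|rd=3:4|pad=0:8 ⇒ 0x1300 ⇒ big 13 00

40041400c0001300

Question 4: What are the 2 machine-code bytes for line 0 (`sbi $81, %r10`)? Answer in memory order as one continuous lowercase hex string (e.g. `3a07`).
L0: sbi op=0x2:4|rd=10:4|imm=81:8 ⇒ 0x2a51 ⇒ big 2a 51

2a51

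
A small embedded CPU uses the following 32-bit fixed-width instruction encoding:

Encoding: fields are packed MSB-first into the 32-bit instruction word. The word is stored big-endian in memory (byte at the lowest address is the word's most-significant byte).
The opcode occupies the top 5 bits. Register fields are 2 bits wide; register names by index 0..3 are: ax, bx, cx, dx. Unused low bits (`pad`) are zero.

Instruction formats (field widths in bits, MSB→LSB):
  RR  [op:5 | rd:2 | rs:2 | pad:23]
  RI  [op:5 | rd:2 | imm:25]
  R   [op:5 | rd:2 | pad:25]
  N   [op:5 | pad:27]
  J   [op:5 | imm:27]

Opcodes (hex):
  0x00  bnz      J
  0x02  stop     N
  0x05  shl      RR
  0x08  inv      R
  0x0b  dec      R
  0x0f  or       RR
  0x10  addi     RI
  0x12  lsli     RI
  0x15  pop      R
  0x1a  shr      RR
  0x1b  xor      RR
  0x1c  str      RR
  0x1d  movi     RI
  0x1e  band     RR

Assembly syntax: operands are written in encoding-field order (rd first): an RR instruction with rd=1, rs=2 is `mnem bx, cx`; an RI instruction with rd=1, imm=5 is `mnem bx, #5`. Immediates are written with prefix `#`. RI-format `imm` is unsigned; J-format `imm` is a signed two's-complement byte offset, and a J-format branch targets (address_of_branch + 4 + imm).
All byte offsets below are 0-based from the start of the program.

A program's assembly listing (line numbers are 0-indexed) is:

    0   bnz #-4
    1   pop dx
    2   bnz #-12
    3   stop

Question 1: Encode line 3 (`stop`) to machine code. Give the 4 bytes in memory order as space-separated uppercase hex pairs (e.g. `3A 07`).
10 00 00 00

3. stop fields op=0x2:5|pad=0:27 → word 10000000h → 10 00 00 00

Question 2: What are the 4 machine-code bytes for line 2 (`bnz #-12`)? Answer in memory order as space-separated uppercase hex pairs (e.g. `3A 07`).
07 FF FF F4

line 2 (bnz): pack op=0x0:5|imm=-12:27 = 0x07fffff4; big→ 07 ff ff f4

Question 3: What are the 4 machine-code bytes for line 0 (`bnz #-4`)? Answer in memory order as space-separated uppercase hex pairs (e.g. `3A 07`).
line 0 (bnz): pack op=0x0:5|imm=-4:27 = 0x07fffffc; big→ 07 ff ff fc

07 FF FF FC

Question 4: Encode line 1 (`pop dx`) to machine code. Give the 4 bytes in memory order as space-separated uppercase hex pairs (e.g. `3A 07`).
L1: pop op=0x15:5|rd=3:2|pad=0:25 ⇒ 0xae000000 ⇒ big ae 00 00 00

AE 00 00 00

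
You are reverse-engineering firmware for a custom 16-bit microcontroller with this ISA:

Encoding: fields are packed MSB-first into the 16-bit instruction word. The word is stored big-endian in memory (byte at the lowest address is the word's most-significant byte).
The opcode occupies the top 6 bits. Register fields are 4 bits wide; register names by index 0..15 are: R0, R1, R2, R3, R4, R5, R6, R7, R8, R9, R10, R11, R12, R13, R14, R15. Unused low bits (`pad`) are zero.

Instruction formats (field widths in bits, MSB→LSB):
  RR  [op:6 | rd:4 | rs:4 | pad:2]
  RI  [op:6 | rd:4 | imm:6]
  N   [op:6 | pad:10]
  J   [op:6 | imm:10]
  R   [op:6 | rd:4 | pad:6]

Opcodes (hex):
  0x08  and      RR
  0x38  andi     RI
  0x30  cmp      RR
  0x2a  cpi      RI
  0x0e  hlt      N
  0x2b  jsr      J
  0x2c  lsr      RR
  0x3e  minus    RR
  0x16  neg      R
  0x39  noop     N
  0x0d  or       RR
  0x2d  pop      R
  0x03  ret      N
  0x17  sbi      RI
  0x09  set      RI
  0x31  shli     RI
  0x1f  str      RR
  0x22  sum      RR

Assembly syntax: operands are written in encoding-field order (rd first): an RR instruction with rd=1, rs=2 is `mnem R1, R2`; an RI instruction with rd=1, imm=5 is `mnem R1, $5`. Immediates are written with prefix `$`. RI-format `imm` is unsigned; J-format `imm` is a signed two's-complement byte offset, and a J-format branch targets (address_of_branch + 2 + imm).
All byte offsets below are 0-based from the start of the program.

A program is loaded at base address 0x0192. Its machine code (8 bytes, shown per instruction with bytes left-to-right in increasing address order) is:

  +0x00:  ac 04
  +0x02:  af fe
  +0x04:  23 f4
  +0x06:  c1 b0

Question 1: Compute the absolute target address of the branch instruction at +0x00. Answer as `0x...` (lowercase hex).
0x0198

+0x00: ac 04 ⇒ word 0xac04 (big)
  top 6b → 0x2b → jsr [J]
  imm@[9:0]=0x4 ⇒ $4
  target = base 0x0192 + off 0x00 + 2 + imm 4 = 0x0198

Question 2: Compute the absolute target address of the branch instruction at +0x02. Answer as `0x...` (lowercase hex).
@+02  big-endian(af fe) = 0xaffe
  top 6b → 0x2b → jsr [J]
  [9:0] imm=1022 (s10→-2) = $-2
  target = base 0x0192 + off 0x02 + 2 + imm -2 = 0x0194

0x0194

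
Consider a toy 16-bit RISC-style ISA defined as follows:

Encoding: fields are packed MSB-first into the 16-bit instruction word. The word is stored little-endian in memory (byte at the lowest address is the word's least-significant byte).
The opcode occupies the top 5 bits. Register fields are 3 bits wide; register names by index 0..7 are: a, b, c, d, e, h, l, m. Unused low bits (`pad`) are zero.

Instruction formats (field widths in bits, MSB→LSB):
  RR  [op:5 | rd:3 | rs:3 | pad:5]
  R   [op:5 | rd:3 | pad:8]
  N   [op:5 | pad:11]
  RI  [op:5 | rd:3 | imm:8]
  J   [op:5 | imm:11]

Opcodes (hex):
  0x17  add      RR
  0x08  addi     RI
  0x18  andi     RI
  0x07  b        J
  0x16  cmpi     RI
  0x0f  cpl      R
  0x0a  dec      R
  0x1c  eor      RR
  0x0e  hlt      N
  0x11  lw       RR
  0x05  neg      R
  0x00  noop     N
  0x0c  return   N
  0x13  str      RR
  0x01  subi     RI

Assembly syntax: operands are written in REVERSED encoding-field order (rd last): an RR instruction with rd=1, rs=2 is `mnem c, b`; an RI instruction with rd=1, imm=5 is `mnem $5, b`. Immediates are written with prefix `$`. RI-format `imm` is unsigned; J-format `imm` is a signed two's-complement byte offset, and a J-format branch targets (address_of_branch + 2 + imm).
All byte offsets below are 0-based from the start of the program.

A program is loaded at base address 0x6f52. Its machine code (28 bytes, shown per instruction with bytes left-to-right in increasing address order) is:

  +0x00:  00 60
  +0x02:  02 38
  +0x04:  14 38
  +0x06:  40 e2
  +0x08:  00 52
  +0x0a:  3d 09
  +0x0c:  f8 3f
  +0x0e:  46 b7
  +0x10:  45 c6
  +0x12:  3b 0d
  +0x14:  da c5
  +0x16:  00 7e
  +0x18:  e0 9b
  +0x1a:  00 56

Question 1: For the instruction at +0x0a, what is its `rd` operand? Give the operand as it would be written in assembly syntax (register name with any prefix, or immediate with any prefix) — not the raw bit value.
b

@+0a  little-endian(3d 09) = 0x093d
  top 5b → 0x1 → subi [RI]
  [10:8] rd=1 = b
  [7:0] imm=61 = $61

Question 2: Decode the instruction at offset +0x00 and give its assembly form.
off 0x00: read 00 60 as little → 0x6000
  opcode bits[15:11]=0xc: return/N

return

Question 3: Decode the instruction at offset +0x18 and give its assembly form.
@+18  little-endian(e0 9b) = 0x9be0
  op=0x9be0>>11=0x13 ⇒ str (RR)
  [10:8] rd=3 = d
  [7:5] rs=7 = m

str m, d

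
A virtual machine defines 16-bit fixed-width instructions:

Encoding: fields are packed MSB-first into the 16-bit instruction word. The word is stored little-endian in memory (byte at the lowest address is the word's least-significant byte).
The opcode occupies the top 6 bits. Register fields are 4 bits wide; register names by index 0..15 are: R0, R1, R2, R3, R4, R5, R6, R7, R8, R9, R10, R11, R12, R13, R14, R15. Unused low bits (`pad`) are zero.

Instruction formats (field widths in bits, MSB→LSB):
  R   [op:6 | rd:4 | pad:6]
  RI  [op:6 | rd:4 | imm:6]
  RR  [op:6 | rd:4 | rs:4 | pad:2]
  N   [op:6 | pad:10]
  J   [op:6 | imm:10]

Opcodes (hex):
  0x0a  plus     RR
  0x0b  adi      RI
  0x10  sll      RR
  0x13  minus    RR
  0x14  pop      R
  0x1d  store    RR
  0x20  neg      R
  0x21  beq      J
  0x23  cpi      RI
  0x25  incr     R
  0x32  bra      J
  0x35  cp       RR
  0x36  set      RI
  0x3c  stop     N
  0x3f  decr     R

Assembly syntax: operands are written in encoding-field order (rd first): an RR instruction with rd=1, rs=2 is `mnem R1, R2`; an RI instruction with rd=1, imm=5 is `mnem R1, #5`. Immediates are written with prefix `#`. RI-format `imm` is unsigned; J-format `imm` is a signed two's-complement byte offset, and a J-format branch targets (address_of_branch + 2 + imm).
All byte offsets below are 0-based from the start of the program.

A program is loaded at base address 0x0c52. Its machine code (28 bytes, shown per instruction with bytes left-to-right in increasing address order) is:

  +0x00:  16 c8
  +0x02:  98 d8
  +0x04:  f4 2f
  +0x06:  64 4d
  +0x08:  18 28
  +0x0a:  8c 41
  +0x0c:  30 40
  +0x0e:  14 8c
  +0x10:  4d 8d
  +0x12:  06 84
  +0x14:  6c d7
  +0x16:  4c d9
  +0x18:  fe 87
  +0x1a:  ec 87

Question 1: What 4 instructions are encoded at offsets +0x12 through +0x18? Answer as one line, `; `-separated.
beq #6; cp R13, R11; set R5, #12; beq #-2

+0x12: 06 84 ⇒ word 0x8406 (little)
  top 6b → 0x21 → beq [J]
  imm: (w>>0)&0x3ff=0x6 → #6
+0x14: 6c d7 ⇒ word 0xd76c (little)
  top 6b → 0x35 → cp [RR]
  rd: (w>>6)&0xf=0xd → R13
  rs: (w>>2)&0xf=0xb → R11
+0x16: 4c d9 ⇒ word 0xd94c (little)
  top 6b → 0x36 → set [RI]
  rd: (w>>6)&0xf=0x5 → R5
  imm: (w>>0)&0x3f=0xc → #12
+0x18: fe 87 ⇒ word 0x87fe (little)
  top 6b → 0x21 → beq [J]
  imm: (w>>0)&0x3ff=0x3fe (s10→-2) → #-2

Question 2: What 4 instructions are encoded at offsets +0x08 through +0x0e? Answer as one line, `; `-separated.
plus R0, R6; sll R6, R3; sll R0, R12; cpi R0, #20

off 0x08: read 18 28 as little → 0x2818
  opcode bits[15:10]=0xa: plus/RR
  rd@[9:6]=0x0 ⇒ R0
  rs@[5:2]=0x6 ⇒ R6
off 0x0a: read 8c 41 as little → 0x418c
  opcode bits[15:10]=0x10: sll/RR
  rd@[9:6]=0x6 ⇒ R6
  rs@[5:2]=0x3 ⇒ R3
off 0x0c: read 30 40 as little → 0x4030
  opcode bits[15:10]=0x10: sll/RR
  rd@[9:6]=0x0 ⇒ R0
  rs@[5:2]=0xc ⇒ R12
off 0x0e: read 14 8c as little → 0x8c14
  opcode bits[15:10]=0x23: cpi/RI
  rd@[9:6]=0x0 ⇒ R0
  imm@[5:0]=0x14 ⇒ #20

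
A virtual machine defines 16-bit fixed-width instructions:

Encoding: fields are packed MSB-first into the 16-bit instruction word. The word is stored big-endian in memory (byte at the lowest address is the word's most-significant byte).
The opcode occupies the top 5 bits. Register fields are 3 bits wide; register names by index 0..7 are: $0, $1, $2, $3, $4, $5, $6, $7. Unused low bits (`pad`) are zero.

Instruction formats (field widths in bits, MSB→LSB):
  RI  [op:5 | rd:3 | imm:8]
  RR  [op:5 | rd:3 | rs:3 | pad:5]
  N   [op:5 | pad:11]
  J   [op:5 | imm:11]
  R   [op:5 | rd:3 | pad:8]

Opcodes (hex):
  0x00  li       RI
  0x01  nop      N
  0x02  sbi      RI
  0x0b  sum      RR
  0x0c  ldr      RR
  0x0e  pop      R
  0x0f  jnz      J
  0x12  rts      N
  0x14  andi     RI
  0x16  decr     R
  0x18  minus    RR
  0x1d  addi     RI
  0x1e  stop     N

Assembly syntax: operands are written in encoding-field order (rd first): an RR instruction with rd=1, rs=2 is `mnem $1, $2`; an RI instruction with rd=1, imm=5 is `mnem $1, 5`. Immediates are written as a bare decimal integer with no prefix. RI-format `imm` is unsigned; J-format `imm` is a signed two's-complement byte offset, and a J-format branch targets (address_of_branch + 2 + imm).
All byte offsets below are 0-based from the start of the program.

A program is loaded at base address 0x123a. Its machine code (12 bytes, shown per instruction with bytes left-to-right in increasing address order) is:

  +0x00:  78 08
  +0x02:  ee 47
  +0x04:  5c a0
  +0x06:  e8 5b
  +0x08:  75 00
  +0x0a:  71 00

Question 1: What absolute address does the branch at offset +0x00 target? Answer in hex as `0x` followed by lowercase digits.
0x1244

+0x00: 78 08 ⇒ word 0x7808 (big)
  opcode bits[15:11]=0xf: jnz/J
  imm@[10:0]=0x8 ⇒ 8
  target = base 0x123a + off 0x00 + 2 + imm 8 = 0x1244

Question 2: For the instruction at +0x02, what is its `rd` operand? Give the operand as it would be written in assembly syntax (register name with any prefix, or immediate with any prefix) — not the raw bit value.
$6

[02] ee 47 → 0xee47
  opcode bits[15:11]=0x1d: addi/RI
  rd@[10:8]=0x6 ⇒ $6
  imm@[7:0]=0x47 ⇒ 71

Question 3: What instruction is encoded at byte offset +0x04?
sum $4, $5

[04] 5c a0 → 0x5ca0
  op=0x5ca0>>11=0xb ⇒ sum (RR)
  rd@[10:8]=0x4 ⇒ $4
  rs@[7:5]=0x5 ⇒ $5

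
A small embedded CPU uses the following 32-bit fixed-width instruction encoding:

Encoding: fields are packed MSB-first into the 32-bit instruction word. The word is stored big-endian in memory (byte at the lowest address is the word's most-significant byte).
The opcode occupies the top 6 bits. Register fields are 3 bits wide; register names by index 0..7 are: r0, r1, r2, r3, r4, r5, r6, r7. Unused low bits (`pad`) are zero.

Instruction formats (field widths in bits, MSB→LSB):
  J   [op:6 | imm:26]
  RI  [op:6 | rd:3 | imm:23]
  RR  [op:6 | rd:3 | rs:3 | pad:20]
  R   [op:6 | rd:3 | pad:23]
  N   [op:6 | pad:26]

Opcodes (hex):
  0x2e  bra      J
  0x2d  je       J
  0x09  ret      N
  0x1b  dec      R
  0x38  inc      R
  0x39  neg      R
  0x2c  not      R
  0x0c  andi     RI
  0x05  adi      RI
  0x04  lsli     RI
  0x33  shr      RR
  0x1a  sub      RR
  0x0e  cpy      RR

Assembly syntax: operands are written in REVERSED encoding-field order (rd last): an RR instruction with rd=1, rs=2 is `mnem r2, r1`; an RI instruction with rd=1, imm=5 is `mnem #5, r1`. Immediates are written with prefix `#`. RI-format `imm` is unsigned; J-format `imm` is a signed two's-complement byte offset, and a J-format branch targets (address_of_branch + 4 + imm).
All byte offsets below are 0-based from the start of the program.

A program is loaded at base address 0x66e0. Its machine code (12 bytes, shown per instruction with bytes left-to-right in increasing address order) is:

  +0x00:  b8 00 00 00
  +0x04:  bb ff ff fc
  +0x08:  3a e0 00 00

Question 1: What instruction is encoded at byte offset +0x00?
bra #0

[00] b8 00 00 00 → 0xb8000000
  opcode bits[31:26]=0x2e: bra/J
  [25:0] imm=0 = #0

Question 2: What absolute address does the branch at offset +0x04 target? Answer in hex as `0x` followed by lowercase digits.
0x66e4

@+04  big-endian(bb ff ff fc) = 0xbbfffffc
  op=0xbbfffffc>>26=0x2e ⇒ bra (J)
  imm: (w>>0)&0x3ffffff=0x3fffffc (s26→-4) → #-4
  target = base 0x66e0 + off 0x04 + 4 + imm -4 = 0x66e4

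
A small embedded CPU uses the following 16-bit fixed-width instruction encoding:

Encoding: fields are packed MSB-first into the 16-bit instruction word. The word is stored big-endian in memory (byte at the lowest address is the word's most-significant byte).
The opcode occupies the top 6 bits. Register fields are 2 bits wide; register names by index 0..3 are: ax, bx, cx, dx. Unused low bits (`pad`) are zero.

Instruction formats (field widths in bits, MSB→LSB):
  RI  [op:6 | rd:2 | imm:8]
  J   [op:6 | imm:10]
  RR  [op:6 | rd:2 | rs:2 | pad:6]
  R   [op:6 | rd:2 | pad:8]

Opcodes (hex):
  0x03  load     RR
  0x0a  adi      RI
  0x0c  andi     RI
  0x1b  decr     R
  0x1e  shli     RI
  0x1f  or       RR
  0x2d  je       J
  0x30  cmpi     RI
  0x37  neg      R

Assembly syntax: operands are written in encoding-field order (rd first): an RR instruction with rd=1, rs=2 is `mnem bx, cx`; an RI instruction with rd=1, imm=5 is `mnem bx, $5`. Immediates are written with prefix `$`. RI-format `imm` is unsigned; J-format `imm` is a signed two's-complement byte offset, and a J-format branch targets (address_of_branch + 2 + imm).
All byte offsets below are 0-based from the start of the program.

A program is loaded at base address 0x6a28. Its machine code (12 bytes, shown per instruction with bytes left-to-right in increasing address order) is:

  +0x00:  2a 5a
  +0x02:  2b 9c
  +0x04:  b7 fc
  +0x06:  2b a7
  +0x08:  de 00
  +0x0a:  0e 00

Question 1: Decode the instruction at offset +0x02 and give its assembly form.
off 0x02: read 2b 9c as big → 0x2b9c
  op=0x2b9c>>10=0xa ⇒ adi (RI)
  rd@[9:8]=0x3 ⇒ dx
  imm@[7:0]=0x9c ⇒ $156

adi dx, $156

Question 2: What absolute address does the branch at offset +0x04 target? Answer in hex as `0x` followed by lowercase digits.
0x6a2a

@+04  big-endian(b7 fc) = 0xb7fc
  op=0xb7fc>>10=0x2d ⇒ je (J)
  imm: (w>>0)&0x3ff=0x3fc (s10→-4) → $-4
  target = base 0x6a28 + off 0x04 + 2 + imm -4 = 0x6a2a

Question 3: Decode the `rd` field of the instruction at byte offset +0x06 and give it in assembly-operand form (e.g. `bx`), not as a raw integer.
dx

+0x06: 2b a7 ⇒ word 0x2ba7 (big)
  opcode bits[15:10]=0xa: adi/RI
  rd: (w>>8)&0x3=0x3 → dx
  imm: (w>>0)&0xff=0xa7 → $167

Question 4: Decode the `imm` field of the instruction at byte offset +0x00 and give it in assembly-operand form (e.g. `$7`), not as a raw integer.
@+00  big-endian(2a 5a) = 0x2a5a
  opcode bits[15:10]=0xa: adi/RI
  rd@[9:8]=0x2 ⇒ cx
  imm@[7:0]=0x5a ⇒ $90

$90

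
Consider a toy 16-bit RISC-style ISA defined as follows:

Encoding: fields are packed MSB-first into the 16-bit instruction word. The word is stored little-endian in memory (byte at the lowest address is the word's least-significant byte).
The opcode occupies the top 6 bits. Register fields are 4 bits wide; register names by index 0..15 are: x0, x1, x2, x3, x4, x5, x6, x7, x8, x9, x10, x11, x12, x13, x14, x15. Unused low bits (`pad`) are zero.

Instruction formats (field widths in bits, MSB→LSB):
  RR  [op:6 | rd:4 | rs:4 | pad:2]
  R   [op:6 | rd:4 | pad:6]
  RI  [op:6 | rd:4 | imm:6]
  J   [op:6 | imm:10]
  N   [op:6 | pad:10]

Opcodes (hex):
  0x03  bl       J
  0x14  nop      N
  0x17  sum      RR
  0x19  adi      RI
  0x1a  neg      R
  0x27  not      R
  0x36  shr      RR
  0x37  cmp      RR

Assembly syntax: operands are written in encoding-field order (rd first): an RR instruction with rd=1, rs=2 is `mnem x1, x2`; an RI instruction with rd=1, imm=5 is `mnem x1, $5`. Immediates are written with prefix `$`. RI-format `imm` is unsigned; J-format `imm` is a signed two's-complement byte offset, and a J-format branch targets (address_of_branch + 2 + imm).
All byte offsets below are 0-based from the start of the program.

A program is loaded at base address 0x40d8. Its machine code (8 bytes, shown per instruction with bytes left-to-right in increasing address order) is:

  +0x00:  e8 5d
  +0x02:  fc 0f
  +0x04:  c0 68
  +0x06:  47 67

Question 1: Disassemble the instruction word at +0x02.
bl $-4

+0x02: fc 0f ⇒ word 0x0ffc (little)
  top 6b → 0x3 → bl [J]
  [9:0] imm=1020 (s10→-4) = $-4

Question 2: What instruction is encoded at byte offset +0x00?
sum x7, x10

[00] e8 5d → 0x5de8
  top 6b → 0x17 → sum [RR]
  rd@[9:6]=0x7 ⇒ x7
  rs@[5:2]=0xa ⇒ x10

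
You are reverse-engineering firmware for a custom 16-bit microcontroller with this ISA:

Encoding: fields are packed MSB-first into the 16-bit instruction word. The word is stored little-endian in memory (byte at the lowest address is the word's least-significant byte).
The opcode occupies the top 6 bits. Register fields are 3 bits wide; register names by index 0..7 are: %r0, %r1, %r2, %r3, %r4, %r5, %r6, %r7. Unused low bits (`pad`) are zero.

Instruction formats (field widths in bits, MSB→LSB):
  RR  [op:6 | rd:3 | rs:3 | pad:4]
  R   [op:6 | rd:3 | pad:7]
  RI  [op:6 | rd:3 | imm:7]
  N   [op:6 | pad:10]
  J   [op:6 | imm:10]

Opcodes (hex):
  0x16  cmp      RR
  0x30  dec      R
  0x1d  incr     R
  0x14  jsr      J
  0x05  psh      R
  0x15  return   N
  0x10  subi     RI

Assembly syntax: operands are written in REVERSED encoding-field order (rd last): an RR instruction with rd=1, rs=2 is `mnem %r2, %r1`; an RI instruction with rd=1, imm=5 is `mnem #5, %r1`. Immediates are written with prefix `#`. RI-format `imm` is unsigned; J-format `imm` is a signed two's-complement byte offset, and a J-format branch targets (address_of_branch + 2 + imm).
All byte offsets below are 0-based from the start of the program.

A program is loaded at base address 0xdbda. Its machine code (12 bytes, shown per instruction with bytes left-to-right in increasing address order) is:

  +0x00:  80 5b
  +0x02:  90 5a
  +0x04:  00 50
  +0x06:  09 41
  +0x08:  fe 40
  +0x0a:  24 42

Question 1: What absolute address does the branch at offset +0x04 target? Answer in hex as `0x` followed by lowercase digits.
[04] 00 50 → 0x5000
  opcode bits[15:10]=0x14: jsr/J
  imm: (w>>0)&0x3ff=0x0 → #0
  target = base 0xdbda + off 0x04 + 2 + imm 0 = 0xdbe0

0xdbe0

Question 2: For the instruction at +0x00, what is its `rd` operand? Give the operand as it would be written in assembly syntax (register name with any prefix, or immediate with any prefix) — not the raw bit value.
@+00  little-endian(80 5b) = 0x5b80
  op=0x5b80>>10=0x16 ⇒ cmp (RR)
  [9:7] rd=7 = %r7
  [6:4] rs=0 = %r0

%r7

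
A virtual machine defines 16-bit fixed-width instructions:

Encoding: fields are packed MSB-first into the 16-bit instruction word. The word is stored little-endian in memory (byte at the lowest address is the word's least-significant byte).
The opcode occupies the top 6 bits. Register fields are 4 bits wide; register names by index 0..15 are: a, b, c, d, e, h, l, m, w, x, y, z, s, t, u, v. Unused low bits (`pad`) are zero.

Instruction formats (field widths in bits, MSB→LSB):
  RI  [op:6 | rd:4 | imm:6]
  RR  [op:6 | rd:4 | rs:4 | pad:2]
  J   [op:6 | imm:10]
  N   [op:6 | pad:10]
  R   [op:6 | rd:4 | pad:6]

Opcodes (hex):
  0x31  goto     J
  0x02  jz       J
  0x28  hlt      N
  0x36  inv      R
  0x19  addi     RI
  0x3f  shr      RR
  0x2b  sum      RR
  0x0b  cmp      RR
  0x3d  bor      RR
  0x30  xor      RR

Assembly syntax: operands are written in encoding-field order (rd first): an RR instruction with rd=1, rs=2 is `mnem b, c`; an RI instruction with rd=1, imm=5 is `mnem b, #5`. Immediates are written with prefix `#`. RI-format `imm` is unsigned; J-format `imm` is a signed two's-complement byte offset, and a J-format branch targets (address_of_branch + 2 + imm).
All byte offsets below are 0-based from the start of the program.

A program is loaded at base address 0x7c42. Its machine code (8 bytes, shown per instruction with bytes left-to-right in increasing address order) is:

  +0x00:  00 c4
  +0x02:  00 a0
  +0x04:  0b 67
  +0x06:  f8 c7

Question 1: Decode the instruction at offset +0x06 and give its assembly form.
@+06  little-endian(f8 c7) = 0xc7f8
  top 6b → 0x31 → goto [J]
  imm: (w>>0)&0x3ff=0x3f8 (s10→-8) → #-8

goto #-8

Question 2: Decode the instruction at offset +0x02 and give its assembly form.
off 0x02: read 00 a0 as little → 0xa000
  top 6b → 0x28 → hlt [N]

hlt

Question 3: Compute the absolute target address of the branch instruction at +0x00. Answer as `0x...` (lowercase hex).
0x7c44

[00] 00 c4 → 0xc400
  op=0xc400>>10=0x31 ⇒ goto (J)
  imm@[9:0]=0x0 ⇒ #0
  target = base 0x7c42 + off 0x00 + 2 + imm 0 = 0x7c44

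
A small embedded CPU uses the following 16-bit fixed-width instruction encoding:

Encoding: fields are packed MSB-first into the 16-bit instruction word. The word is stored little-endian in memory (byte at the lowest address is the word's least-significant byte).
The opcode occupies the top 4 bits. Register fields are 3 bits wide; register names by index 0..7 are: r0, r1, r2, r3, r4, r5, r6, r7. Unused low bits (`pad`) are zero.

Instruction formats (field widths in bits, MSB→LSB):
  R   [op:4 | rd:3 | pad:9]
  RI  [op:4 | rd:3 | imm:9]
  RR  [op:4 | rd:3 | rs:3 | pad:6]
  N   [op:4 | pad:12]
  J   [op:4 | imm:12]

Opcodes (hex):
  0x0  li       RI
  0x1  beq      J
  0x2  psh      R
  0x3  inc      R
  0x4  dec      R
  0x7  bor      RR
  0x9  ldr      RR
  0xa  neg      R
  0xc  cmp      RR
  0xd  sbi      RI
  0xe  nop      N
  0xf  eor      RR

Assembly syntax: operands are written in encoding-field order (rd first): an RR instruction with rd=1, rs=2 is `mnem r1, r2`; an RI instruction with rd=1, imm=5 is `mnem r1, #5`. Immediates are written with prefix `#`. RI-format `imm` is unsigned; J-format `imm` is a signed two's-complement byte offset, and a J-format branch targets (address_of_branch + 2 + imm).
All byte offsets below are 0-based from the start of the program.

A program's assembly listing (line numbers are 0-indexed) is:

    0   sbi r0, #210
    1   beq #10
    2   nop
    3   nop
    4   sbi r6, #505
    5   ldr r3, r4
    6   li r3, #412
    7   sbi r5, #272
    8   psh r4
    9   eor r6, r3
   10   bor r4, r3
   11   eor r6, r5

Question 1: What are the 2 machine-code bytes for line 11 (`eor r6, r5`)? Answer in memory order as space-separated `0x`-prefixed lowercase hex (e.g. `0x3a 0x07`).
11. eor fields op=0xf:4|rd=6:3|rs=5:3|pad=0:6 → word fd40h → 40 fd

0x40 0xfd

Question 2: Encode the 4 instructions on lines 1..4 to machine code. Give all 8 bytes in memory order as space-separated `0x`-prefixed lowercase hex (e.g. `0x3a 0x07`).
0x0a 0x10 0x00 0xe0 0x00 0xe0 0xf9 0xdd

L1: beq op=0x1:4|imm=10:12 ⇒ 0x100a ⇒ little 0a 10
L2: nop op=0xe:4|pad=0:12 ⇒ 0xe000 ⇒ little 00 e0
L3: nop op=0xe:4|pad=0:12 ⇒ 0xe000 ⇒ little 00 e0
L4: sbi op=0xd:4|rd=6:3|imm=505:9 ⇒ 0xddf9 ⇒ little f9 dd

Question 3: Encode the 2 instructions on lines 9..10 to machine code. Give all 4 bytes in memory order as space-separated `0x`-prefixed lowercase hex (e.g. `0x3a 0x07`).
L9: eor op=0xf:4|rd=6:3|rs=3:3|pad=0:6 ⇒ 0xfcc0 ⇒ little c0 fc
L10: bor op=0x7:4|rd=4:3|rs=3:3|pad=0:6 ⇒ 0x78c0 ⇒ little c0 78

0xc0 0xfc 0xc0 0x78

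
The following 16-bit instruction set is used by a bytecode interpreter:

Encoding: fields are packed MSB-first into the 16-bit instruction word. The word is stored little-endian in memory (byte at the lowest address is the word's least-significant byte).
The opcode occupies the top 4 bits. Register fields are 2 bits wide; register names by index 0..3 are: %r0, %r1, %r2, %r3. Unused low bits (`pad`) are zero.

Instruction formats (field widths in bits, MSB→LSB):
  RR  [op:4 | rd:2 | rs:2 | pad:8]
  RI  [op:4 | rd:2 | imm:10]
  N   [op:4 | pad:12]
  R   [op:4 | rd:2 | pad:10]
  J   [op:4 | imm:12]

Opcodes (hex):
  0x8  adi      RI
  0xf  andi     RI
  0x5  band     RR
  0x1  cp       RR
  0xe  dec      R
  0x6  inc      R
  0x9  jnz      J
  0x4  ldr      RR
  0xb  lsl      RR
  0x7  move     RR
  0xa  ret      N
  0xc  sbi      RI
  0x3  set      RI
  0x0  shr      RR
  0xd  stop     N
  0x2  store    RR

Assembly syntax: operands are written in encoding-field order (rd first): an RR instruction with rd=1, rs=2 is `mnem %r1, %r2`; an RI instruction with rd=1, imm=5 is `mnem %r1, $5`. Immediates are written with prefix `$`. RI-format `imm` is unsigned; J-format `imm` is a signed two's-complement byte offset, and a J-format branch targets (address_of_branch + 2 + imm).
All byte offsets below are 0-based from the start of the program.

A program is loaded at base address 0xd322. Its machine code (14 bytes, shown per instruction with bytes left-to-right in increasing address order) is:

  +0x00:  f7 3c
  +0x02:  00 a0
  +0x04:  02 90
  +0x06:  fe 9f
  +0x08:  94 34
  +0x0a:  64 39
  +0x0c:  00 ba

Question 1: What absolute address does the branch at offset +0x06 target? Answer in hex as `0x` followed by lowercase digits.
0xd328

@+06  little-endian(fe 9f) = 0x9ffe
  top 4b → 0x9 → jnz [J]
  [11:0] imm=4094 (s12→-2) = $-2
  target = base 0xd322 + off 0x06 + 2 + imm -2 = 0xd328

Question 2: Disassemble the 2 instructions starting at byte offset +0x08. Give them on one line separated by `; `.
off 0x08: read 94 34 as little → 0x3494
  op=0x3494>>12=0x3 ⇒ set (RI)
  rd@[11:10]=0x1 ⇒ %r1
  imm@[9:0]=0x94 ⇒ $148
off 0x0a: read 64 39 as little → 0x3964
  op=0x3964>>12=0x3 ⇒ set (RI)
  rd@[11:10]=0x2 ⇒ %r2
  imm@[9:0]=0x164 ⇒ $356

set %r1, $148; set %r2, $356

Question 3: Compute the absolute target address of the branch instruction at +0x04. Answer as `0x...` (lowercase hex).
off 0x04: read 02 90 as little → 0x9002
  top 4b → 0x9 → jnz [J]
  imm@[11:0]=0x2 ⇒ $2
  target = base 0xd322 + off 0x04 + 2 + imm 2 = 0xd32a

0xd32a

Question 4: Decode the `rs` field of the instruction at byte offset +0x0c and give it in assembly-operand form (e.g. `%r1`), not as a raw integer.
%r2

[0c] 00 ba → 0xba00
  opcode bits[15:12]=0xb: lsl/RR
  rd@[11:10]=0x2 ⇒ %r2
  rs@[9:8]=0x2 ⇒ %r2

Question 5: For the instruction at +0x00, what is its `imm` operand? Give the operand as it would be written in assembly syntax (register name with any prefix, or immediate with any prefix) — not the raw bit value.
$247

[00] f7 3c → 0x3cf7
  op=0x3cf7>>12=0x3 ⇒ set (RI)
  [11:10] rd=3 = %r3
  [9:0] imm=247 = $247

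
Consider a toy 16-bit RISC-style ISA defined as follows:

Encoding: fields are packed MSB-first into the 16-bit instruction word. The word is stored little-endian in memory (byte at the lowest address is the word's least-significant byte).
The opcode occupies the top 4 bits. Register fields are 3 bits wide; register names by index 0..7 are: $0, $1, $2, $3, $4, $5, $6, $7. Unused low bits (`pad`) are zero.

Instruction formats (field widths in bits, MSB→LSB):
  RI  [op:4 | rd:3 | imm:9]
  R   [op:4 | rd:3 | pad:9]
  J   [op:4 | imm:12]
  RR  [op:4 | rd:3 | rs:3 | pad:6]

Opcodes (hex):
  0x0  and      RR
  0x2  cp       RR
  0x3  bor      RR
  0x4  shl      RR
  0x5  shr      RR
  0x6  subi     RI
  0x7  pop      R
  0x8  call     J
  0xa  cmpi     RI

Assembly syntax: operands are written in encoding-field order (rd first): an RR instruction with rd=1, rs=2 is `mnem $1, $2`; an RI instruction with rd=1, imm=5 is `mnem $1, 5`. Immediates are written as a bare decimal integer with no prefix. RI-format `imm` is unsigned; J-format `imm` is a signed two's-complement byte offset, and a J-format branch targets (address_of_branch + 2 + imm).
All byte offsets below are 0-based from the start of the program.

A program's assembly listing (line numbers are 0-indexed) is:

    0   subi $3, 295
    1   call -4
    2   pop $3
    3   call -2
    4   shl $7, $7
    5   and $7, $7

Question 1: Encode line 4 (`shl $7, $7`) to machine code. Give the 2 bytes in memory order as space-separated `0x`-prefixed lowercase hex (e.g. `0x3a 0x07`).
4. shl fields op=0x4:4|rd=7:3|rs=7:3|pad=0:6 → word 4fc0h → c0 4f

0xc0 0x4f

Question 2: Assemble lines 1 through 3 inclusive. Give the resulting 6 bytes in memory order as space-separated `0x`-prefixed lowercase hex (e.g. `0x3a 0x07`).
0xfc 0x8f 0x00 0x76 0xfe 0x8f

line 1 (call): pack op=0x8:4|imm=-4:12 = 0x8ffc; little→ fc 8f
line 2 (pop): pack op=0x7:4|rd=3:3|pad=0:9 = 0x7600; little→ 00 76
line 3 (call): pack op=0x8:4|imm=-2:12 = 0x8ffe; little→ fe 8f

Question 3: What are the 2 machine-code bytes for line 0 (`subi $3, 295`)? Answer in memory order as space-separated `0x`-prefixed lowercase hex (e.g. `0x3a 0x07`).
line 0 (subi): pack op=0x6:4|rd=3:3|imm=295:9 = 0x6727; little→ 27 67

0x27 0x67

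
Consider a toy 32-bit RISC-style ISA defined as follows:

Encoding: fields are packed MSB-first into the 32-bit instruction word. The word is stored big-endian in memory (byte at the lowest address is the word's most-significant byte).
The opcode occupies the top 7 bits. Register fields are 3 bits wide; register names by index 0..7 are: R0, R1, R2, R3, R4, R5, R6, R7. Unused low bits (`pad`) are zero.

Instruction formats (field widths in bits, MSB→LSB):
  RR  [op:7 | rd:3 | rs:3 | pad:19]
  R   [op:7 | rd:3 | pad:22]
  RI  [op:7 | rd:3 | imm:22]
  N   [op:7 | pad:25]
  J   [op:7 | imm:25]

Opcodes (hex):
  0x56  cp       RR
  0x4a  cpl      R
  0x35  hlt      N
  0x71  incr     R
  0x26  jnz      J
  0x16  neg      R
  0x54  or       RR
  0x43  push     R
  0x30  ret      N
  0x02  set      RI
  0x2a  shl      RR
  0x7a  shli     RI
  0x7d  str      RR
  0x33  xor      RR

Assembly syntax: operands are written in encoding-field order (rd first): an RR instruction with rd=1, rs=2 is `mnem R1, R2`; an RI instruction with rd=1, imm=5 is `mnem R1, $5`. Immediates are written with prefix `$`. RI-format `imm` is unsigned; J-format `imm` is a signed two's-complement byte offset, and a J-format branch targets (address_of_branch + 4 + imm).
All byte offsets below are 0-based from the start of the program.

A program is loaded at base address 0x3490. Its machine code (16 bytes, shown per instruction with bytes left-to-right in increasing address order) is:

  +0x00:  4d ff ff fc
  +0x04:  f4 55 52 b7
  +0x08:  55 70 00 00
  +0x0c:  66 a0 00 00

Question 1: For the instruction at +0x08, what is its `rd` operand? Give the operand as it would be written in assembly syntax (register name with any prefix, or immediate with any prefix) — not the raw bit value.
R5

[08] 55 70 00 00 → 0x55700000
  opcode bits[31:25]=0x2a: shl/RR
  [24:22] rd=5 = R5
  [21:19] rs=6 = R6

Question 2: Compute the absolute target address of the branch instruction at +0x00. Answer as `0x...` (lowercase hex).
@+00  big-endian(4d ff ff fc) = 0x4dfffffc
  op=0x4dfffffc>>25=0x26 ⇒ jnz (J)
  imm@[24:0]=0x1fffffc (s25→-4) ⇒ $-4
  target = base 0x3490 + off 0x00 + 4 + imm -4 = 0x3490

0x3490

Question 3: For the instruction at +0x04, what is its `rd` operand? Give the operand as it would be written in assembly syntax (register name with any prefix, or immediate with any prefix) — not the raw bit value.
R1

@+04  big-endian(f4 55 52 b7) = 0xf45552b7
  op=0xf45552b7>>25=0x7a ⇒ shli (RI)
  rd@[24:22]=0x1 ⇒ R1
  imm@[21:0]=0x1552b7 ⇒ $1397431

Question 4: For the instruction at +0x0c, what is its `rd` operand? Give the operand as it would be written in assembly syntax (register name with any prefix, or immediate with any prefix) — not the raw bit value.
R2

@+0c  big-endian(66 a0 00 00) = 0x66a00000
  top 7b → 0x33 → xor [RR]
  rd: (w>>22)&0x7=0x2 → R2
  rs: (w>>19)&0x7=0x4 → R4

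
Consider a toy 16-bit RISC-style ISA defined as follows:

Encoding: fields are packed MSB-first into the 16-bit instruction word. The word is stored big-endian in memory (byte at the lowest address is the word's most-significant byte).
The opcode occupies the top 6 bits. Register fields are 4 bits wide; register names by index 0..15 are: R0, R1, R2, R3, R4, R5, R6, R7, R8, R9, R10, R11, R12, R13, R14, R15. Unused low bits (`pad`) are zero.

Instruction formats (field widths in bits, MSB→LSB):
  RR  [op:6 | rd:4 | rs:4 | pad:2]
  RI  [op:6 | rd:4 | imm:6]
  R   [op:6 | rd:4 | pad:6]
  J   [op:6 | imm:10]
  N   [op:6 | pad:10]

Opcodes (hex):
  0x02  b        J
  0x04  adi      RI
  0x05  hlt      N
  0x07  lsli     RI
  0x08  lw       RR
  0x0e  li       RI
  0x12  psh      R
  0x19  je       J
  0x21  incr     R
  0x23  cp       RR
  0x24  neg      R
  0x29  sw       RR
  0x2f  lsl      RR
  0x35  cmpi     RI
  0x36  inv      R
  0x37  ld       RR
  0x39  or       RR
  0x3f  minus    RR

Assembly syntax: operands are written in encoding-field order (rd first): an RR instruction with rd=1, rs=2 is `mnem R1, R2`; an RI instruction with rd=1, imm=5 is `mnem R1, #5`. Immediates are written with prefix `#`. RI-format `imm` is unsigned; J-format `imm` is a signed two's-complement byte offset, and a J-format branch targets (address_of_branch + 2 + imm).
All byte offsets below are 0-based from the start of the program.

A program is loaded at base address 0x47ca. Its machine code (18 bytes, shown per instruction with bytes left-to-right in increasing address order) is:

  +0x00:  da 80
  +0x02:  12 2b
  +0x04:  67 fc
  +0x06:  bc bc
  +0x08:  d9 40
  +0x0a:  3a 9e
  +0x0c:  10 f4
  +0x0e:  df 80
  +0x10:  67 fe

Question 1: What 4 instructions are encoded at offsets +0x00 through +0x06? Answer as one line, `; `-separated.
inv R10; adi R8, #43; je #-4; lsl R2, R15

[00] da 80 → 0xda80
  opcode bits[15:10]=0x36: inv/R
  [9:6] rd=10 = R10
[02] 12 2b → 0x122b
  opcode bits[15:10]=0x4: adi/RI
  [9:6] rd=8 = R8
  [5:0] imm=43 = #43
[04] 67 fc → 0x67fc
  opcode bits[15:10]=0x19: je/J
  [9:0] imm=1020 (s10→-4) = #-4
[06] bc bc → 0xbcbc
  opcode bits[15:10]=0x2f: lsl/RR
  [9:6] rd=2 = R2
  [5:2] rs=15 = R15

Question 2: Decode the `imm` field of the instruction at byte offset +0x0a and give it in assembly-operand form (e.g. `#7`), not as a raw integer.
#30

off 0x0a: read 3a 9e as big → 0x3a9e
  op=0x3a9e>>10=0xe ⇒ li (RI)
  rd@[9:6]=0xa ⇒ R10
  imm@[5:0]=0x1e ⇒ #30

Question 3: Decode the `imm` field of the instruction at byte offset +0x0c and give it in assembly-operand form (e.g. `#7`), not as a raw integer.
#52

+0x0c: 10 f4 ⇒ word 0x10f4 (big)
  opcode bits[15:10]=0x4: adi/RI
  rd: (w>>6)&0xf=0x3 → R3
  imm: (w>>0)&0x3f=0x34 → #52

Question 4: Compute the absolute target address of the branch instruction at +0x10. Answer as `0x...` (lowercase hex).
off 0x10: read 67 fe as big → 0x67fe
  top 6b → 0x19 → je [J]
  imm: (w>>0)&0x3ff=0x3fe (s10→-2) → #-2
  target = base 0x47ca + off 0x10 + 2 + imm -2 = 0x47da

0x47da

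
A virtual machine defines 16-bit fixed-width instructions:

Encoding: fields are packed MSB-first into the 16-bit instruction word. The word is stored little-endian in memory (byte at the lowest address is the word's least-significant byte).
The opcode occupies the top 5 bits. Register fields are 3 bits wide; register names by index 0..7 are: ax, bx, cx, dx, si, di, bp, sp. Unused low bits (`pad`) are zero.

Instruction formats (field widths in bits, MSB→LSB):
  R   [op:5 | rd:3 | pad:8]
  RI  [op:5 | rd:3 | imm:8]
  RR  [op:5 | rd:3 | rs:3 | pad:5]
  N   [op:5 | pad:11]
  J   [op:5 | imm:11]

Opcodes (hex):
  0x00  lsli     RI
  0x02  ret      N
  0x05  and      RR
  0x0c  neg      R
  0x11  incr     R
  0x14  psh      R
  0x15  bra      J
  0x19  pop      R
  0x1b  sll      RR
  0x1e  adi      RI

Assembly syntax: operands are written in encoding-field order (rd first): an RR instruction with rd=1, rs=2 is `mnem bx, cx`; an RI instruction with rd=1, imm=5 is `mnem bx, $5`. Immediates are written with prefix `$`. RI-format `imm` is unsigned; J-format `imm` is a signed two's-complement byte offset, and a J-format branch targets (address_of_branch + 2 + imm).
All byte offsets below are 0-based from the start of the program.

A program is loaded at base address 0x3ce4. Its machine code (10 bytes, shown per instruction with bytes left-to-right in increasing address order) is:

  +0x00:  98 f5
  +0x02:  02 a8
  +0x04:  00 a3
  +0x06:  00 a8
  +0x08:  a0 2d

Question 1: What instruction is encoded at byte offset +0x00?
@+00  little-endian(98 f5) = 0xf598
  opcode bits[15:11]=0x1e: adi/RI
  rd@[10:8]=0x5 ⇒ di
  imm@[7:0]=0x98 ⇒ $152

adi di, $152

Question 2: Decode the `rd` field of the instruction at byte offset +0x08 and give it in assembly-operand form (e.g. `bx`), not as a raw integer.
di

off 0x08: read a0 2d as little → 0x2da0
  op=0x2da0>>11=0x5 ⇒ and (RR)
  rd: (w>>8)&0x7=0x5 → di
  rs: (w>>5)&0x7=0x5 → di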